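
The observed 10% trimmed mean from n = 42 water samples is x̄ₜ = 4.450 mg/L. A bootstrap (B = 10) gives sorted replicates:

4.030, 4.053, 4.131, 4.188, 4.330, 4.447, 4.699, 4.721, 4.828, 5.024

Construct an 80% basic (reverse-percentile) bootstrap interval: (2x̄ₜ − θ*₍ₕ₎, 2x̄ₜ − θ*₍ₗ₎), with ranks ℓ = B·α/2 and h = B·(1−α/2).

(4.072, 4.870)

Percentile endpoints at ranks 1 and 9: θ*₍1₎ = 4.030, θ*₍9₎ = 4.828.
Basic interval reflects these around x̄ₜ:
  lower = 2 × 4.450 − 4.828 = 4.072
  upper = 2 × 4.450 − 4.030 = 4.870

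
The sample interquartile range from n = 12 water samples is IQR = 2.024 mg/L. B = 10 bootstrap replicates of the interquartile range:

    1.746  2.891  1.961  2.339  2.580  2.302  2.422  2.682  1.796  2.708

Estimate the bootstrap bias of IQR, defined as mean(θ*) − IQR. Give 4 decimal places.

bias = +0.3187

mean(θ*) = (1.746 + 2.891 + 1.961 + 2.339 + 2.580 + 2.302 + 2.422 + 2.682 + 1.796 + 2.708) / 10 = 2.34270
bias = 2.34270 − 2.024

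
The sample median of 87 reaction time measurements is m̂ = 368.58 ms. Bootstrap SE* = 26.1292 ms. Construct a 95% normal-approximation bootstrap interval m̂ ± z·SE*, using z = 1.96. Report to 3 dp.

(317.367, 419.793)

Margin = 1.96 × 26.1292 = 51.2132
Interval: 368.58 ± 51.2132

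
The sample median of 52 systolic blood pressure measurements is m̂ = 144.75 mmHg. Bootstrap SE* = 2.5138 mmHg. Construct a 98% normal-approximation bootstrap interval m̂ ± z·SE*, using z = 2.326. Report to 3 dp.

Margin = 2.326 × 2.5138 = 5.8471
Interval: 144.75 ± 5.8471

(138.903, 150.597)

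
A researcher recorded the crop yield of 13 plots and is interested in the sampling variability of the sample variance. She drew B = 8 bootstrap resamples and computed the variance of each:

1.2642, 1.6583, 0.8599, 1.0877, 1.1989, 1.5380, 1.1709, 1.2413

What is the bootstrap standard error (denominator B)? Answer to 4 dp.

Bootstrap SE is the standard deviation of the 8 replicate variances.
Mean of replicates: (1.2642 + 1.6583 + 0.8599 + 1.0877 + 1.1989 + 1.5380 + 1.1709 + 1.2413) / 8 = 10.01920 / 8 = 1.25240
Sum of squared deviations: (+0.01180)² + (+0.40590)² + (−0.39250)² + (−0.16470)² + (−0.05350)² + (+0.28560)² + (−0.08150)² + (−0.01110)² = 0.43727
Variance = 0.43727 / 8 = 0.05466
SE* = √0.05466

SE* = 0.2338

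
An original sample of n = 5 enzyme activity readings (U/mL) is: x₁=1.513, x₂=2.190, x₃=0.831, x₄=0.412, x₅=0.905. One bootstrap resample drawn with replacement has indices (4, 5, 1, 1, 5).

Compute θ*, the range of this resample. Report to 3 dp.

Resample values: 0.412, 0.905, 1.513, 1.513, 0.905.
Range = 1.513 − 0.412 = 1.101

θ* = 1.101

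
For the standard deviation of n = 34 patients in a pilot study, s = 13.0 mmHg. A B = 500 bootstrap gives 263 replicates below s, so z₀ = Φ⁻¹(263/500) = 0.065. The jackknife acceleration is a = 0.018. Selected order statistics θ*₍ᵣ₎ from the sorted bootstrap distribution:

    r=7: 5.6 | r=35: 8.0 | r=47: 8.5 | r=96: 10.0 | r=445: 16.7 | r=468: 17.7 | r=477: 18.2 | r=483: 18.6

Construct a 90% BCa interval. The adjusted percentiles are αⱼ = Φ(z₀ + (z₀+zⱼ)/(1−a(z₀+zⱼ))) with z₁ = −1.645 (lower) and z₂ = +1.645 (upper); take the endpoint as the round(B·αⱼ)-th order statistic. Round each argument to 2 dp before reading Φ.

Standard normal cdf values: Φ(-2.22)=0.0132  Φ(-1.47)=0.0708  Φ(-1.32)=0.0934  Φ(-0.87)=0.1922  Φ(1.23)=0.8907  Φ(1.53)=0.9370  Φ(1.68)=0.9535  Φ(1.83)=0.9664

(8.0, 18.6)

Lower: z₀ + z₁ = 0.065 + (-1.645) = -1.580; 1 − a(z₀+z₁) = 1 − (0.018)(-1.580) = 1.0284; argument = 0.065 + (-1.580)/1.0284 = -1.4713 → -1.47.
α₁ = Φ(-1.47) = 0.0708; rank = round(500 × 0.0708) = 35; θ*₍35₎ = 8.0.
Upper: z₀ + z₂ = 1.710; 1 − a(z₀+z₂) = 0.9692; argument = 1.8293 → 1.83; α₂ = 0.9664; rank = 483; θ*₍483₎ = 18.6.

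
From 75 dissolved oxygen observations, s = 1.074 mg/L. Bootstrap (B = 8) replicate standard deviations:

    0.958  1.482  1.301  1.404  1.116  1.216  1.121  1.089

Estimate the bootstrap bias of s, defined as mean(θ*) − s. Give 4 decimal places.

bias = +0.1369

mean(θ*) = (0.958 + 1.482 + 1.301 + 1.404 + 1.116 + 1.216 + 1.121 + 1.089) / 8 = 1.21087
bias = 1.21087 − 1.074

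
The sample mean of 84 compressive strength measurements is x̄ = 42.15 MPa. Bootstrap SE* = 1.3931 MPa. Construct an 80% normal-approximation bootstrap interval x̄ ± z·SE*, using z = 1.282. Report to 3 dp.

(40.364, 43.936)

Margin = 1.282 × 1.3931 = 1.7860
Interval: 42.15 ± 1.7860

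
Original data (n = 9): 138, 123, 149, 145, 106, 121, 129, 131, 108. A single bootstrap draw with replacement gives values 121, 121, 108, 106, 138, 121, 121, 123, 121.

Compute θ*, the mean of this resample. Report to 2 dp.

Mean = (121 + 121 + 108 + 106 + 138 + 121 + 121 + 123 + 121) / 9 = 1080.0 / 9 = 120.00

θ* = 120.00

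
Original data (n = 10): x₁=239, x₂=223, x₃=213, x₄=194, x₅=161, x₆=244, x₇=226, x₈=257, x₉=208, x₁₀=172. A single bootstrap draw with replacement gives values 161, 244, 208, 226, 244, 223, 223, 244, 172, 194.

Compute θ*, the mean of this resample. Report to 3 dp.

Mean = (161 + 244 + 208 + 226 + 244 + 223 + 223 + 244 + 172 + 194) / 10 = 2139.0 / 10 = 213.900

θ* = 213.900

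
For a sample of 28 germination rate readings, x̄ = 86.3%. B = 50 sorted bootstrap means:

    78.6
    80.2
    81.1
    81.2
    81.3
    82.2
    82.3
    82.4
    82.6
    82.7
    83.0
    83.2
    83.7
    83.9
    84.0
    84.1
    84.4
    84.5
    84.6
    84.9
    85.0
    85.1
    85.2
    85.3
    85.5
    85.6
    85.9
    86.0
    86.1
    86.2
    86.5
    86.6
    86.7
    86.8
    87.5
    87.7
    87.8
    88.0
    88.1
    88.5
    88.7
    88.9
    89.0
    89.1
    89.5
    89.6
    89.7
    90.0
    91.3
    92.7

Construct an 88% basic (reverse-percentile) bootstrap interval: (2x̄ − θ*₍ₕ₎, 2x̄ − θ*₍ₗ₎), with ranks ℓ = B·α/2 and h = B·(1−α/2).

Percentile endpoints at ranks 3 and 47: θ*₍3₎ = 81.1, θ*₍47₎ = 89.7.
Basic interval reflects these around x̄:
  lower = 2 × 86.3 − 89.7 = 82.9
  upper = 2 × 86.3 − 81.1 = 91.5

(82.9, 91.5)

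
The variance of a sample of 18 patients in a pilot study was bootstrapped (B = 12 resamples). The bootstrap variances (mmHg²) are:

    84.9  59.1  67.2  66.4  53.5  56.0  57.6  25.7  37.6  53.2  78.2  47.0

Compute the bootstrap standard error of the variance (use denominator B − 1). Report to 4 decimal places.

SE* = 16.2600

Bootstrap SE is the standard deviation of the 12 replicate variances.
Mean of replicates: (84.9 + 59.1 + 67.2 + 66.4 + 53.5 + 56.0 + 57.6 + 25.7 + 37.6 + 53.2 + 78.2 + 47.0) / 12 = 686.40000 / 12 = 57.20000
Sum of squared deviations: (+27.70000)² + (+1.90000)² + (+10.00000)² + (+9.20000)² + (−3.70000)² + (−1.20000)² + (+0.40000)² + (−31.50000)² + (−19.60000)² + (−4.00000)² + (+21.00000)² + (−10.20000)² = 2908.28000
Variance = 2908.28000 / 11 = 264.38909
SE* = √264.38909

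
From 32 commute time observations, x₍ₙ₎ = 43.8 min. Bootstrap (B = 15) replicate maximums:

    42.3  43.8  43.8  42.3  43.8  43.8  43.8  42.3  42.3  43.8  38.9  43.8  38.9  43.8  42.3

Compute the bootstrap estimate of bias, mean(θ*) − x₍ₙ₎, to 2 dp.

mean(θ*) = (42.3 + 43.8 + 43.8 + 42.3 + 43.8 + 43.8 + 43.8 + 42.3 + 42.3 + 43.8 + 38.9 + 43.8 + 38.9 + 43.8 + 42.3) / 15 = 42.647
bias = 42.647 − 43.8

bias = −1.15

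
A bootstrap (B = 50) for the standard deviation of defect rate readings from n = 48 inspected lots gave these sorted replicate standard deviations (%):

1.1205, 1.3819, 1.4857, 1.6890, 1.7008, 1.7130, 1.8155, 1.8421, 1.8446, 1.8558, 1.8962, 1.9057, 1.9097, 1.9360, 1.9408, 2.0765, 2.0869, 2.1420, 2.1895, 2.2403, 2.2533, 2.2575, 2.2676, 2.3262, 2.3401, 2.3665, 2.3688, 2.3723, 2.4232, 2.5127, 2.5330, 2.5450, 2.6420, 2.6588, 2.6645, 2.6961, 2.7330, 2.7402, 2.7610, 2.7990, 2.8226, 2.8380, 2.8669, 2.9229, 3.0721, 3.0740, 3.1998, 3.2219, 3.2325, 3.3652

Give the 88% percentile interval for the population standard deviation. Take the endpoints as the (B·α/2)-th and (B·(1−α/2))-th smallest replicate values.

α = 0.12; lower rank = 50 × 0.060 = 3; upper rank = 50 × 0.940 = 47.
The 3rd smallest replicate is 1.4857; the 47th is 3.1998.

(1.4857, 3.1998)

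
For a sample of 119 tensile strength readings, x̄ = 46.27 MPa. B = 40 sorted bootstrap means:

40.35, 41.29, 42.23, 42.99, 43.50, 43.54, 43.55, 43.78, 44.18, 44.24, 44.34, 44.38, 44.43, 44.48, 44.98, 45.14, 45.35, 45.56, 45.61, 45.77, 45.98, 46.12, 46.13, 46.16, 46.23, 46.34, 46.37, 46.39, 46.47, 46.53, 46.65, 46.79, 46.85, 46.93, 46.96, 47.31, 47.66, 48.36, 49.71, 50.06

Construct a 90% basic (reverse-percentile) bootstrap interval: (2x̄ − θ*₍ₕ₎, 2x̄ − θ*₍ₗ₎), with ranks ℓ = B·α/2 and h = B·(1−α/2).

(44.18, 51.25)

Percentile endpoints at ranks 2 and 38: θ*₍2₎ = 41.29, θ*₍38₎ = 48.36.
Basic interval reflects these around x̄:
  lower = 2 × 46.27 − 48.36 = 44.18
  upper = 2 × 46.27 − 41.29 = 51.25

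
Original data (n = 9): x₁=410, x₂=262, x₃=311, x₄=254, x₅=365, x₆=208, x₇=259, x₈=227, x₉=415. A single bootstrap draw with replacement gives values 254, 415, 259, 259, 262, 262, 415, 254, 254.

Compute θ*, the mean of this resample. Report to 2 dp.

θ* = 292.67

Mean = (254 + 415 + 259 + 259 + 262 + 262 + 415 + 254 + 254) / 9 = 2634.0 / 9 = 292.67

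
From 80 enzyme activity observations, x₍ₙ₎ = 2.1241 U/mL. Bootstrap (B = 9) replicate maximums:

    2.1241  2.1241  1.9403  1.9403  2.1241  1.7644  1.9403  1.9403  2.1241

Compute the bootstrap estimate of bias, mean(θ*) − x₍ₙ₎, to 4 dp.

bias = −0.1217

mean(θ*) = (2.1241 + 2.1241 + 1.9403 + 1.9403 + 2.1241 + 1.7644 + 1.9403 + 1.9403 + 2.1241) / 9 = 2.00244
bias = 2.00244 − 2.1241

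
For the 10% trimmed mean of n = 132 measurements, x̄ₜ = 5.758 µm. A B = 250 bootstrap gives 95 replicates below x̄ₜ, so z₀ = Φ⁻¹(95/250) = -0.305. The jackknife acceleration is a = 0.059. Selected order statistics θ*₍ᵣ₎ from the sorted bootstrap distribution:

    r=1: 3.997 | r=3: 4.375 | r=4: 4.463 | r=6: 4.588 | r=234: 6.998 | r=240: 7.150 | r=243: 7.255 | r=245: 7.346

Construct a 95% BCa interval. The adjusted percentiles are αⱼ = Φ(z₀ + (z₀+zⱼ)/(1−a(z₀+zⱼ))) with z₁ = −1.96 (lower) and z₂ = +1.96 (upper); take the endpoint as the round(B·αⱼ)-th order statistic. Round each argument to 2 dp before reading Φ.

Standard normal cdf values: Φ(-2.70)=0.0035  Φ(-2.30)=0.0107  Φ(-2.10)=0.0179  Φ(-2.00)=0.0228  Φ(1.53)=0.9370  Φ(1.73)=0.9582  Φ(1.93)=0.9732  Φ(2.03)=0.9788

(4.375, 6.998)

Lower: z₀ + z₁ = -0.305 + (-1.960) = -2.265; 1 − a(z₀+z₁) = 1 − (0.059)(-2.265) = 1.1336; argument = -0.305 + (-2.265)/1.1336 = -2.3030 → -2.30.
α₁ = Φ(-2.30) = 0.0107; rank = round(250 × 0.0107) = 3; θ*₍3₎ = 4.375.
Upper: z₀ + z₂ = 1.655; 1 − a(z₀+z₂) = 0.9024; argument = 1.5291 → 1.53; α₂ = 0.9370; rank = 234; θ*₍234₎ = 6.998.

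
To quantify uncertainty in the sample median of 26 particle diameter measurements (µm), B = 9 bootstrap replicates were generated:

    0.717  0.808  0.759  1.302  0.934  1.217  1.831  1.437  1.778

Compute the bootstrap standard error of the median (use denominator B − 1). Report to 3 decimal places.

SE* = 0.426

Bootstrap SE is the standard deviation of the 9 replicate medians.
Mean of replicates: (0.717 + 0.808 + 0.759 + 1.302 + 0.934 + 1.217 + 1.831 + 1.437 + 1.778) / 9 = 10.7830 / 9 = 1.1981
Sum of squared deviations: (−0.4811)² + (−0.3901)² + (−0.4391)² + (+0.1039)² + (−0.2641)² + (+0.0189)² + (+0.6329)² + (+0.2389)² + (+0.5799)² = 1.4513
Variance = 1.4513 / 8 = 0.1814
SE* = √0.1814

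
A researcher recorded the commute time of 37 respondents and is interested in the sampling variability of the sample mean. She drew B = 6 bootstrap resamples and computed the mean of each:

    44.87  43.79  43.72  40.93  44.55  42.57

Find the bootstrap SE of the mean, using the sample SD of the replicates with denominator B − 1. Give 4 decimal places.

Bootstrap SE is the standard deviation of the 6 replicate means.
Mean of replicates: (44.87 + 43.79 + 43.72 + 40.93 + 44.55 + 42.57) / 6 = 260.43000 / 6 = 43.40500
Sum of squared deviations: (+1.46500)² + (+0.38500)² + (+0.31500)² + (−2.47500)² + (+1.14500)² + (−0.83500)² = 10.52755
Variance = 10.52755 / 5 = 2.10551
SE* = √2.10551

SE* = 1.4510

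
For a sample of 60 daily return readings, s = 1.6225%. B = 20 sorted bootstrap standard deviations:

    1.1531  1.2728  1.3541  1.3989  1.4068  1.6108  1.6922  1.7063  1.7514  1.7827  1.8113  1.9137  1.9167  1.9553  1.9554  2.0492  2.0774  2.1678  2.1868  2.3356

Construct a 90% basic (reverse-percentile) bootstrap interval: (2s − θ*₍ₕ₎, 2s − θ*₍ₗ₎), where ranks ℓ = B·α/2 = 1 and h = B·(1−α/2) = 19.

(1.0582, 2.0919)

Percentile endpoints at ranks 1 and 19: θ*₍1₎ = 1.1531, θ*₍19₎ = 2.1868.
Basic interval reflects these around s:
  lower = 2 × 1.6225 − 2.1868 = 1.0582
  upper = 2 × 1.6225 − 1.1531 = 2.0919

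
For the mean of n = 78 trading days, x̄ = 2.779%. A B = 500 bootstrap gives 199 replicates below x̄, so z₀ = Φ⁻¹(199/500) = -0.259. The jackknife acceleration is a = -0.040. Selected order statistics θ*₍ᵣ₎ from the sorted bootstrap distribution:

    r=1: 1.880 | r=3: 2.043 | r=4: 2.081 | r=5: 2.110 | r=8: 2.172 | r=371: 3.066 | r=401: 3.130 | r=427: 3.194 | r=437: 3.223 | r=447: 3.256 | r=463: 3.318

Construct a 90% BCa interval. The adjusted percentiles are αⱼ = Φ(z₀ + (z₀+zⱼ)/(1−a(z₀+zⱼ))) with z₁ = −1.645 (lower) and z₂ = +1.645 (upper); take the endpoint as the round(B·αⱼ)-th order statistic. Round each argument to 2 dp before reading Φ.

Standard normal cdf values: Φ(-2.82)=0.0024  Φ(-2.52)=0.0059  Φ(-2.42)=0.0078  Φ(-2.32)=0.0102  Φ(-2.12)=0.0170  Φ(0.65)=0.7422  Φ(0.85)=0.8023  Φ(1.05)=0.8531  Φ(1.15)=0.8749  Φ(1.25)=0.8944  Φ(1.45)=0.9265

(2.110, 3.194)

Lower: z₀ + z₁ = -0.259 + (-1.645) = -1.904; 1 − a(z₀+z₁) = 1 − (-0.040)(-1.904) = 0.9238; argument = -0.259 + (-1.904)/0.9238 = -2.3200 → -2.32.
α₁ = Φ(-2.32) = 0.0102; rank = round(500 × 0.0102) = 5; θ*₍5₎ = 2.110.
Upper: z₀ + z₂ = 1.386; 1 − a(z₀+z₂) = 1.0554; argument = 1.0542 → 1.05; α₂ = 0.8531; rank = 427; θ*₍427₎ = 3.194.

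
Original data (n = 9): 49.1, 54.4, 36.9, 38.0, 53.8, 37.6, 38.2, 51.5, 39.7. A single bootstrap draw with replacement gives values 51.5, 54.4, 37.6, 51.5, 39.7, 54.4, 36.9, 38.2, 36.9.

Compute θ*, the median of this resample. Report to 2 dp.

θ* = 39.70

Sorted: 36.9, 36.9, 37.6, 38.2, 39.7, 51.5, 51.5, 54.4, 54.4
Median = middle value = 39.70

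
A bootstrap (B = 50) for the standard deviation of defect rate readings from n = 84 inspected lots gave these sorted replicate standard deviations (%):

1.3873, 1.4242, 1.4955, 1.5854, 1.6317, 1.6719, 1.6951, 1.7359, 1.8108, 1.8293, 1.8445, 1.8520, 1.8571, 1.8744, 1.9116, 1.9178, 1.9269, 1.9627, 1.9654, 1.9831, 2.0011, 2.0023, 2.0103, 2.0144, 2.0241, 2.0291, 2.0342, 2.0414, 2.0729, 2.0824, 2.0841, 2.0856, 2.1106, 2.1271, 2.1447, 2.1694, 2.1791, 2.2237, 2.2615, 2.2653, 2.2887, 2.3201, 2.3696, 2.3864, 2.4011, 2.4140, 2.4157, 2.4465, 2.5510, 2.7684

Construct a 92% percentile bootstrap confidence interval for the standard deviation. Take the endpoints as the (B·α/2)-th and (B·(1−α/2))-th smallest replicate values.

α = 0.08; lower rank = 50 × 0.040 = 2; upper rank = 50 × 0.960 = 48.
The 2nd smallest replicate is 1.4242; the 48th is 2.4465.

(1.4242, 2.4465)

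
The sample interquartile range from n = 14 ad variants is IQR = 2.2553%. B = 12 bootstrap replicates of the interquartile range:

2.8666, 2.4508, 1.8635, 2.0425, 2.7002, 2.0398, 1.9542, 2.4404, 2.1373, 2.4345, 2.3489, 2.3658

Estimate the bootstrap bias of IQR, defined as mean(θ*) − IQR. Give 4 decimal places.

mean(θ*) = (2.8666 + 2.4508 + 1.8635 + 2.0425 + 2.7002 + 2.0398 + 1.9542 + 2.4404 + 2.1373 + 2.4345 + 2.3489 + 2.3658) / 12 = 2.30371
bias = 2.30371 − 2.2553

bias = +0.0484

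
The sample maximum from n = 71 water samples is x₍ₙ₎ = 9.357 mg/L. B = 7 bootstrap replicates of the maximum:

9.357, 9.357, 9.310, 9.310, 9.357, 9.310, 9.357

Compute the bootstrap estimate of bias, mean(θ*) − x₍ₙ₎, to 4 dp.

mean(θ*) = (9.357 + 9.357 + 9.310 + 9.310 + 9.357 + 9.310 + 9.357) / 7 = 9.33686
bias = 9.33686 − 9.357

bias = −0.0201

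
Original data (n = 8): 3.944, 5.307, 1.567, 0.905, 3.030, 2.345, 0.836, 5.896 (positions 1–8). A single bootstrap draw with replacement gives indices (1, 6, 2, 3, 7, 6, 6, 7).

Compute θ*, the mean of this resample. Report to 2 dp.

Resample values: 3.944, 2.345, 5.307, 1.567, 0.836, 2.345, 2.345, 0.836.
Mean = (3.944 + 2.345 + 5.307 + 1.567 + 0.836 + 2.345 + 2.345 + 0.836) / 8 = 19.5250 / 8 = 2.44

θ* = 2.44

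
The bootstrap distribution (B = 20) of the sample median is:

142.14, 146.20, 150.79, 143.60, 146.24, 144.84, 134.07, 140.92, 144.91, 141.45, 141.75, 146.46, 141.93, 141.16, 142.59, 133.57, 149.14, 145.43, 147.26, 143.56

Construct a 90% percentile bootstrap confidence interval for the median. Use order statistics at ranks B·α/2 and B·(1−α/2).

Sorted replicates: 133.57, 134.07, 140.92, 141.16, 141.45, 141.75, 141.93, 142.14, 142.59, 143.56, 143.60, 144.84, 144.91, 145.43, 146.20, 146.24, 146.46, 147.26, 149.14, 150.79
α = 0.10; lower rank = 20 × 0.050 = 1; upper rank = 20 × 0.950 = 19.
The 1st smallest replicate is 133.57; the 19th is 149.14.

(133.57, 149.14)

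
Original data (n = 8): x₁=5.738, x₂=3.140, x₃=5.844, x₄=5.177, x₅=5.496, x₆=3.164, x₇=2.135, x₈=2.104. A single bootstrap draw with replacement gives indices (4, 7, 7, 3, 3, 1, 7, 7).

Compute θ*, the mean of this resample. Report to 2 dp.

Resample values: 5.177, 2.135, 2.135, 5.844, 5.844, 5.738, 2.135, 2.135.
Mean = (5.177 + 2.135 + 2.135 + 5.844 + 5.844 + 5.738 + 2.135 + 2.135) / 8 = 31.1430 / 8 = 3.89

θ* = 3.89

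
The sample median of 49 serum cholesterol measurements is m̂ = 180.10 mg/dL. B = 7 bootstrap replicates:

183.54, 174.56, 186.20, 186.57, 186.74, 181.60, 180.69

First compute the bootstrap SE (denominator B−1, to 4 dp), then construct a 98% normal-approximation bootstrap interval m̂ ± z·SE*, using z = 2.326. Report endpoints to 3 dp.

Mean of replicates = 182.8429; sum of squared deviations = 115.6209; SE* = √(115.6209/6) = 4.3898
Margin = 2.326 × 4.3898 = 10.2107
Interval: 180.10 ± 10.2107

(169.889, 190.311)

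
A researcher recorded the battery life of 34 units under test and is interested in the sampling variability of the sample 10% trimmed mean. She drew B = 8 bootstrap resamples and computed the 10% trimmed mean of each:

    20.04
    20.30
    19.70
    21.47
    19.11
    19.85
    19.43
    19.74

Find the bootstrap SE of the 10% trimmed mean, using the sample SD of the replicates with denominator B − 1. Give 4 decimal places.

SE* = 0.7105

Bootstrap SE is the standard deviation of the 8 replicate 10% trimmed means.
Mean of replicates: (20.04 + 20.30 + 19.70 + 21.47 + 19.11 + 19.85 + 19.43 + 19.74) / 8 = 159.64000 / 8 = 19.95500
Sum of squared deviations: (+0.08500)² + (+0.34500)² + (−0.25500)² + (+1.51500)² + (−0.84500)² + (−0.10500)² + (−0.52500)² + (−0.21500)² = 3.53340
Variance = 3.53340 / 7 = 0.50477
SE* = √0.50477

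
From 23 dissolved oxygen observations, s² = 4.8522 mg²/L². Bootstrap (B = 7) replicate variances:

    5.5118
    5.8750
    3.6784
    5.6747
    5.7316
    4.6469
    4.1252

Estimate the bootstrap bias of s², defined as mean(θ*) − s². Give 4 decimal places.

mean(θ*) = (5.5118 + 5.8750 + 3.6784 + 5.6747 + 5.7316 + 4.6469 + 4.1252) / 7 = 5.03480
bias = 5.03480 − 4.8522

bias = +0.1826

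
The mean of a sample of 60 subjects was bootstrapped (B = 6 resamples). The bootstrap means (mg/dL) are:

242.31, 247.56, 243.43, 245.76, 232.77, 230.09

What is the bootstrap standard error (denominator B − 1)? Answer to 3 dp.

Bootstrap SE is the standard deviation of the 6 replicate means.
Mean of replicates: (242.31 + 247.56 + 243.43 + 245.76 + 232.77 + 230.09) / 6 = 1441.9200 / 6 = 240.3200
Sum of squared deviations: (+1.9900)² + (+7.2400)² + (+3.1100)² + (+5.4400)² + (−7.5500)² + (−10.2300)² = 257.2988
Variance = 257.2988 / 5 = 51.4598
SE* = √51.4598

SE* = 7.174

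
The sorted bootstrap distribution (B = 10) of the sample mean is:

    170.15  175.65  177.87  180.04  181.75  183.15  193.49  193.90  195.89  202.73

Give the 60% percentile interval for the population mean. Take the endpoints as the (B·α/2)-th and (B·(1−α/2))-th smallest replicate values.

α = 0.40; lower rank = 10 × 0.200 = 2; upper rank = 10 × 0.800 = 8.
The 2nd smallest replicate is 175.65; the 8th is 193.90.

(175.65, 193.90)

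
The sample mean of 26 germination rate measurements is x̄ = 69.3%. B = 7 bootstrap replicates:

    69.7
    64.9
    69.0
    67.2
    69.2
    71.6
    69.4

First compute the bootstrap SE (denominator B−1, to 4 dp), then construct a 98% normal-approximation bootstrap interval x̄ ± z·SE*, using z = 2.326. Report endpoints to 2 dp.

Mean of replicates = 68.7143; sum of squared deviations = 26.9286; SE* = √(26.9286/6) = 2.1185
Margin = 2.326 × 2.1185 = 4.928
Interval: 69.3 ± 4.928

(64.37, 74.23)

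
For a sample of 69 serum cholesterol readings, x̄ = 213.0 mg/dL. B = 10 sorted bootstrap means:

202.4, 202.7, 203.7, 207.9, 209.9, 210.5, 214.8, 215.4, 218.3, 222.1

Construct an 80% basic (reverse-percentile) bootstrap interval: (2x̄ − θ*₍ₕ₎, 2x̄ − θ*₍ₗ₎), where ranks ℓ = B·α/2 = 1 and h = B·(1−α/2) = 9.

Percentile endpoints at ranks 1 and 9: θ*₍1₎ = 202.4, θ*₍9₎ = 218.3.
Basic interval reflects these around x̄:
  lower = 2 × 213.0 − 218.3 = 207.7
  upper = 2 × 213.0 − 202.4 = 223.6

(207.7, 223.6)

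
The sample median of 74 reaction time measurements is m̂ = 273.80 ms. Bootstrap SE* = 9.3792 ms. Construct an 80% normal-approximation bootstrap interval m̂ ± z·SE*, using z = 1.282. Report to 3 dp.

Margin = 1.282 × 9.3792 = 12.0241
Interval: 273.80 ± 12.0241

(261.776, 285.824)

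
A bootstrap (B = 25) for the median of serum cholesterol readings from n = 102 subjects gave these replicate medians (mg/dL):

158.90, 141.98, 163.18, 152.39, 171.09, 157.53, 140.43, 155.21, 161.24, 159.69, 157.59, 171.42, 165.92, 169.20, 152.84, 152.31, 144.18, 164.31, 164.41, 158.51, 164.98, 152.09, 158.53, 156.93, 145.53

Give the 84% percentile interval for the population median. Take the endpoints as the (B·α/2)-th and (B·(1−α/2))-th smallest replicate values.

Sorted replicates: 140.43, 141.98, 144.18, 145.53, 152.09, 152.31, 152.39, 152.84, 155.21, 156.93, 157.53, 157.59, 158.51, 158.53, 158.90, 159.69, 161.24, 163.18, 164.31, 164.41, 164.98, 165.92, 169.20, 171.09, 171.42
α = 0.16; lower rank = 25 × 0.080 = 2; upper rank = 25 × 0.920 = 23.
The 2nd smallest replicate is 141.98; the 23rd is 169.20.

(141.98, 169.20)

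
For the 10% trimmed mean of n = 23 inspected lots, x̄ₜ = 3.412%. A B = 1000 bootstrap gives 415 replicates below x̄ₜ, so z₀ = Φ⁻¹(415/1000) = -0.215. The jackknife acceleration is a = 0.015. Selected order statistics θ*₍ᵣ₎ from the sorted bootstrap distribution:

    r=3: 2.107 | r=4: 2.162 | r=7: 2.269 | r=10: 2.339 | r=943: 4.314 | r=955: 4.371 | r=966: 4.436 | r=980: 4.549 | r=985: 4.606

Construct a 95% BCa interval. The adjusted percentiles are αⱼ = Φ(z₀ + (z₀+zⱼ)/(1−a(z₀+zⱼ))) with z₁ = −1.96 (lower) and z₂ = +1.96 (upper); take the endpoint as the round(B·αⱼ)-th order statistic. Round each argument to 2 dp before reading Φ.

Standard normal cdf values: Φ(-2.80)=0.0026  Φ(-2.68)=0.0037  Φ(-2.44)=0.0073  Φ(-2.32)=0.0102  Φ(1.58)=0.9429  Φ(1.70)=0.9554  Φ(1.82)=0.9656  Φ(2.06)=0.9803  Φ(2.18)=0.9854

(2.339, 4.314)

Lower: z₀ + z₁ = -0.215 + (-1.960) = -2.175; 1 − a(z₀+z₁) = 1 − (0.015)(-2.175) = 1.0326; argument = -0.215 + (-2.175)/1.0326 = -2.3213 → -2.32.
α₁ = Φ(-2.32) = 0.0102; rank = round(1000 × 0.0102) = 10; θ*₍10₎ = 2.339.
Upper: z₀ + z₂ = 1.745; 1 − a(z₀+z₂) = 0.9738; argument = 1.5769 → 1.58; α₂ = 0.9429; rank = 943; θ*₍943₎ = 4.314.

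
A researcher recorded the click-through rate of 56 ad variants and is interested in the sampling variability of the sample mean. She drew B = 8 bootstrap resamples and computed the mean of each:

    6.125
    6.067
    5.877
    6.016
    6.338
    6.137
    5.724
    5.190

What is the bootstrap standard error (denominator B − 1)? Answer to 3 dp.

SE* = 0.352

Bootstrap SE is the standard deviation of the 8 replicate means.
Mean of replicates: (6.125 + 6.067 + 5.877 + 6.016 + 6.338 + 6.137 + 5.724 + 5.190) / 8 = 47.4740 / 8 = 5.9343
Sum of squared deviations: (+0.1907)² + (+0.1327)² + (−0.0573)² + (+0.0817)² + (+0.4037)² + (+0.2027)² + (−0.2103)² + (−0.7443)² = 0.8662
Variance = 0.8662 / 7 = 0.1237
SE* = √0.1237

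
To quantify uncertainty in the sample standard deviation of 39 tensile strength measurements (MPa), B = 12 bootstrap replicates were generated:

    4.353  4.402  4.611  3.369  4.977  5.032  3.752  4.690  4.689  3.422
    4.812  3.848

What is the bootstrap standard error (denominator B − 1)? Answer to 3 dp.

SE* = 0.588

Bootstrap SE is the standard deviation of the 12 replicate standard deviations.
Mean of replicates: (4.353 + 4.402 + 4.611 + 3.369 + 4.977 + 5.032 + 3.752 + 4.690 + 4.689 + 3.422 + 4.812 + 3.848) / 12 = 51.9570 / 12 = 4.3297
Sum of squared deviations: (+0.0232)² + (+0.0723)² + (+0.2812)² + (−0.9607)² + (+0.6473)² + (+0.7023)² + (−0.5777)² + (+0.3603)² + (+0.3593)² + (−0.9077)² + (+0.4823)² + (−0.4817)² = 3.8013
Variance = 3.8013 / 11 = 0.3456
SE* = √0.3456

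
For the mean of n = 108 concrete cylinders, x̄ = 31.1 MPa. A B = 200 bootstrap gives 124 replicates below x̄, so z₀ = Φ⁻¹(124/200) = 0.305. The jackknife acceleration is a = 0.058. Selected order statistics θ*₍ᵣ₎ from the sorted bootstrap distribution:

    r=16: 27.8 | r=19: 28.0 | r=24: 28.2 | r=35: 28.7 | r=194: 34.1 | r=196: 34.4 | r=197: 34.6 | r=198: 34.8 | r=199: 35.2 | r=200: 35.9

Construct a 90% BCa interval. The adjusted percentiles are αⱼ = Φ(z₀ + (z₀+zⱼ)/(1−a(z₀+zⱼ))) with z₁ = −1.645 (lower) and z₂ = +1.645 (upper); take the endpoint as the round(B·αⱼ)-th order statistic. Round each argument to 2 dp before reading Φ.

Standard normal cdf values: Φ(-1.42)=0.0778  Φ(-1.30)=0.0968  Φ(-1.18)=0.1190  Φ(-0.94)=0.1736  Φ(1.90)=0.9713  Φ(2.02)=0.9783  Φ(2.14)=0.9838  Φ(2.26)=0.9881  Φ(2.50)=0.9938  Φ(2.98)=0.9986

Lower: z₀ + z₁ = 0.305 + (-1.645) = -1.340; 1 − a(z₀+z₁) = 1 − (0.058)(-1.340) = 1.0777; argument = 0.305 + (-1.340)/1.0777 = -0.9384 → -0.94.
α₁ = Φ(-0.94) = 0.1736; rank = round(200 × 0.1736) = 35; θ*₍35₎ = 28.7.
Upper: z₀ + z₂ = 1.950; 1 − a(z₀+z₂) = 0.8869; argument = 2.5037 → 2.50; α₂ = 0.9938; rank = 199; θ*₍199₎ = 35.2.

(28.7, 35.2)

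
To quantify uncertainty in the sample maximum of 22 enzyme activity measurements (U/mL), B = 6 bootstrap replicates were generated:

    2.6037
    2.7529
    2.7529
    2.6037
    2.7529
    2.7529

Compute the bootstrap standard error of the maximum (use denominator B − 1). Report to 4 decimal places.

Bootstrap SE is the standard deviation of the 6 replicate maximums.
Mean of replicates: (2.6037 + 2.7529 + 2.7529 + 2.6037 + 2.7529 + 2.7529) / 6 = 16.219000 / 6 = 2.703167
Sum of squared deviations: (−0.099467)² + (+0.049733)² + (+0.049733)² + (−0.099467)² + (+0.049733)² + (+0.049733)² = 0.029681
Variance = 0.029681 / 5 = 0.005936
SE* = √0.005936

SE* = 0.0770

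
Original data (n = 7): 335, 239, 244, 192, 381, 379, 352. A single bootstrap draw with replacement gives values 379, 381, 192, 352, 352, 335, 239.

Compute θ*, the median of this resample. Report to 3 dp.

θ* = 352.000

Sorted: 192, 239, 335, 352, 352, 379, 381
Median = middle value = 352.000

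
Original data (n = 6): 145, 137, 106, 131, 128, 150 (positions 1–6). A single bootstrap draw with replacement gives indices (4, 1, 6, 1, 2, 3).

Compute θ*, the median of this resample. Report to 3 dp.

θ* = 141.000

Resample values: 131, 145, 150, 145, 137, 106.
Sorted: 106, 131, 137, 145, 145, 150
Median = average of the two middle values = 141.000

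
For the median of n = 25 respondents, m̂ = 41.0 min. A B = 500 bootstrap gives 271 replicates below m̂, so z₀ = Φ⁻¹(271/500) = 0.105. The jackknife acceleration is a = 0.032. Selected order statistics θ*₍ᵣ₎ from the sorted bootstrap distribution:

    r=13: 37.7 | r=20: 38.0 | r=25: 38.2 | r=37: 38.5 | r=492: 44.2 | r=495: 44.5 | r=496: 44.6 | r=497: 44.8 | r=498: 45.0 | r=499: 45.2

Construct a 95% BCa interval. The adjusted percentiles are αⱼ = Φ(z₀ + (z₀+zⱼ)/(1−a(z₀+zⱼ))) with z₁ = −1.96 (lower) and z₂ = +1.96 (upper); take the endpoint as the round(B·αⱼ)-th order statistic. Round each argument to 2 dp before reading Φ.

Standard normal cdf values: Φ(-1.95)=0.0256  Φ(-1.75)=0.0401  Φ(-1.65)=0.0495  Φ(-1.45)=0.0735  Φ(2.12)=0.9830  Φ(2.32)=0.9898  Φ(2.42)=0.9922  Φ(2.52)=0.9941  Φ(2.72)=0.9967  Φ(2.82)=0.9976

Lower: z₀ + z₁ = 0.105 + (-1.960) = -1.855; 1 − a(z₀+z₁) = 1 − (0.032)(-1.855) = 1.0594; argument = 0.105 + (-1.855)/1.0594 = -1.6461 → -1.65.
α₁ = Φ(-1.65) = 0.0495; rank = round(500 × 0.0495) = 25; θ*₍25₎ = 38.2.
Upper: z₀ + z₂ = 2.065; 1 − a(z₀+z₂) = 0.9339; argument = 2.3161 → 2.32; α₂ = 0.9898; rank = 495; θ*₍495₎ = 44.5.

(38.2, 44.5)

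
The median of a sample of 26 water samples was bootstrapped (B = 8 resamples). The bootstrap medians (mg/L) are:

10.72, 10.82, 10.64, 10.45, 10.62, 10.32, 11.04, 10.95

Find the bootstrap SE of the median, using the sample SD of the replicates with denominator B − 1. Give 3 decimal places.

SE* = 0.242

Bootstrap SE is the standard deviation of the 8 replicate medians.
Mean of replicates: (10.72 + 10.82 + 10.64 + 10.45 + 10.62 + 10.32 + 11.04 + 10.95) / 8 = 85.5600 / 8 = 10.6950
Sum of squared deviations: (+0.0250)² + (+0.1250)² + (−0.0550)² + (−0.2450)² + (−0.0750)² + (−0.3750)² + (+0.3450)² + (+0.2550)² = 0.4096
Variance = 0.4096 / 7 = 0.0585
SE* = √0.0585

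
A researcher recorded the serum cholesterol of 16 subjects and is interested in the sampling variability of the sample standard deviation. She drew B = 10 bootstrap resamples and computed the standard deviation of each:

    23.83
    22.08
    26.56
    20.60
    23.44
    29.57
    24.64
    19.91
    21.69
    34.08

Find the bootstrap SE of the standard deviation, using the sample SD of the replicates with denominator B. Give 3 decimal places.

SE* = 4.161

Bootstrap SE is the standard deviation of the 10 replicate standard deviations.
Mean of replicates: (23.83 + 22.08 + 26.56 + 20.60 + 23.44 + 29.57 + 24.64 + 19.91 + 21.69 + 34.08) / 10 = 246.4000 / 10 = 24.6400
Sum of squared deviations: (−0.8100)² + (−2.5600)² + (+1.9200)² + (−4.0400)² + (−1.2000)² + (+4.9300)² + (+0.0000)² + (−4.7300)² + (−2.9500)² + (+9.4400)² = 173.1516
Variance = 173.1516 / 10 = 17.3152
SE* = √17.3152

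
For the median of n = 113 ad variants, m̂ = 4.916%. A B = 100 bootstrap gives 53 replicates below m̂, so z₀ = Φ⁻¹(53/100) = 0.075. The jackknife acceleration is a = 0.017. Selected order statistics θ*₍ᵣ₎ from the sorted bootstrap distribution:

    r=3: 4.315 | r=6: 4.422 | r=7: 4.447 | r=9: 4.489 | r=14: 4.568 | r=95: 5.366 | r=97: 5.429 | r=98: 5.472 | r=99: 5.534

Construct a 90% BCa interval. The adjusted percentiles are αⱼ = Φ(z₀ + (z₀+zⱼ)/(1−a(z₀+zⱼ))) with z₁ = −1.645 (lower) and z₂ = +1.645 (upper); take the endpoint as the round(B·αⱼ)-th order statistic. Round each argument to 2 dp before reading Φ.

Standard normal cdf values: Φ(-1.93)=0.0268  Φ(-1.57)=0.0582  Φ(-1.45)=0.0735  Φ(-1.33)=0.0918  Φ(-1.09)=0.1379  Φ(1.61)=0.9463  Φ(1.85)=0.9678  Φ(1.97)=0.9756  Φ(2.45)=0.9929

(4.447, 5.429)

Lower: z₀ + z₁ = 0.075 + (-1.645) = -1.570; 1 − a(z₀+z₁) = 1 − (0.017)(-1.570) = 1.0267; argument = 0.075 + (-1.570)/1.0267 = -1.4542 → -1.45.
α₁ = Φ(-1.45) = 0.0735; rank = round(100 × 0.0735) = 7; θ*₍7₎ = 4.447.
Upper: z₀ + z₂ = 1.720; 1 − a(z₀+z₂) = 0.9708; argument = 1.8468 → 1.85; α₂ = 0.9678; rank = 97; θ*₍97₎ = 5.429.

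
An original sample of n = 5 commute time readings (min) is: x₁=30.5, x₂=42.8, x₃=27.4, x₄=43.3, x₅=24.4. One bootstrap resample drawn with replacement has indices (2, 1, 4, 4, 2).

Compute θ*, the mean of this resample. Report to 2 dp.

θ* = 40.54

Resample values: 42.8, 30.5, 43.3, 43.3, 42.8.
Mean = (42.8 + 30.5 + 43.3 + 43.3 + 42.8) / 5 = 202.70 / 5 = 40.54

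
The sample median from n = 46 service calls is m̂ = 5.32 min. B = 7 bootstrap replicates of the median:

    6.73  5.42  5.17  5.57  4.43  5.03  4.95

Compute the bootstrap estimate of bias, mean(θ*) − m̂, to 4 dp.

bias = +0.0086

mean(θ*) = (6.73 + 5.42 + 5.17 + 5.57 + 4.43 + 5.03 + 4.95) / 7 = 5.32857
bias = 5.32857 − 5.32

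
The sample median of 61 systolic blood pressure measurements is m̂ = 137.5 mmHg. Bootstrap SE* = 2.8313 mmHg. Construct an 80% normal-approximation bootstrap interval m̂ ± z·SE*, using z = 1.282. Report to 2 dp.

Margin = 1.282 × 2.8313 = 3.630
Interval: 137.5 ± 3.630

(133.87, 141.13)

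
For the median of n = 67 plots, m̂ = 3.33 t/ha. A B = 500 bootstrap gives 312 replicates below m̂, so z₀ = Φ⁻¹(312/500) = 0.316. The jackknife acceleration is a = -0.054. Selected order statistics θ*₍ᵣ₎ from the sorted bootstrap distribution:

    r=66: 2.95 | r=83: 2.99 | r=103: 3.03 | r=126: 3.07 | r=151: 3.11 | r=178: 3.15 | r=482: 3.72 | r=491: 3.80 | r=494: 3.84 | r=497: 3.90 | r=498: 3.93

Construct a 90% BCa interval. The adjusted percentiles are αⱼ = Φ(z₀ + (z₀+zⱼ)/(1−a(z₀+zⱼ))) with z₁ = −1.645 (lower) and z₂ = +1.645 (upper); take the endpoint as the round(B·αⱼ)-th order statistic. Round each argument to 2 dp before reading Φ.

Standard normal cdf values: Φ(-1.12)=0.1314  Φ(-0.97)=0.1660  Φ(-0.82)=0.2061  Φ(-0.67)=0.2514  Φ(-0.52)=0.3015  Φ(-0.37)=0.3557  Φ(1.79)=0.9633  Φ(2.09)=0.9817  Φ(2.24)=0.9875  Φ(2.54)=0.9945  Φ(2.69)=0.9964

(2.95, 3.80)

Lower: z₀ + z₁ = 0.316 + (-1.645) = -1.329; 1 − a(z₀+z₁) = 1 − (-0.054)(-1.329) = 0.9282; argument = 0.316 + (-1.329)/0.9282 = -1.1158 → -1.12.
α₁ = Φ(-1.12) = 0.1314; rank = round(500 × 0.1314) = 66; θ*₍66₎ = 2.95.
Upper: z₀ + z₂ = 1.961; 1 − a(z₀+z₂) = 1.1059; argument = 2.0892 → 2.09; α₂ = 0.9817; rank = 491; θ*₍491₎ = 3.80.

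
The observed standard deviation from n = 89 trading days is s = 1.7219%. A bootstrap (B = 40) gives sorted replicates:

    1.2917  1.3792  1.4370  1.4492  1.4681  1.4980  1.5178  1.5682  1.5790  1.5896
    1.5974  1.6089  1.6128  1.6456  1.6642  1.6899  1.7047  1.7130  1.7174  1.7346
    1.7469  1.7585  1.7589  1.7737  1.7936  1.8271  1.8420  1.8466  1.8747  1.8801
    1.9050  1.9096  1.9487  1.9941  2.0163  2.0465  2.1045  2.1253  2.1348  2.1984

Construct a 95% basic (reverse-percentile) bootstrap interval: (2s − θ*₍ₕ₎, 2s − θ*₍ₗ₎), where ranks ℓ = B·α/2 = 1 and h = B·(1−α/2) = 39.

Percentile endpoints at ranks 1 and 39: θ*₍1₎ = 1.2917, θ*₍39₎ = 2.1348.
Basic interval reflects these around s:
  lower = 2 × 1.7219 − 2.1348 = 1.3090
  upper = 2 × 1.7219 − 1.2917 = 2.1521

(1.3090, 2.1521)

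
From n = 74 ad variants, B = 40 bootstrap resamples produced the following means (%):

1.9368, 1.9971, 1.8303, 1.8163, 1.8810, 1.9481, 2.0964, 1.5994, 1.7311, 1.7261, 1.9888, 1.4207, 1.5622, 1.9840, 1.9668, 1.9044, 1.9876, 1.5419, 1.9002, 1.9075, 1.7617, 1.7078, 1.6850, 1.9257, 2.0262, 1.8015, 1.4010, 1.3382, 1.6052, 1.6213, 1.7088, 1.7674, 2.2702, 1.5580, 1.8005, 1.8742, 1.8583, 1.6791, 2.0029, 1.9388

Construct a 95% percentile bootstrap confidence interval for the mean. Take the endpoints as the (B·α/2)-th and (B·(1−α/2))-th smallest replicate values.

Sorted replicates: 1.3382, 1.4010, 1.4207, 1.5419, 1.5580, 1.5622, 1.5994, 1.6052, 1.6213, 1.6791, 1.6850, 1.7078, 1.7088, 1.7261, 1.7311, 1.7617, 1.7674, 1.8005, 1.8015, 1.8163, 1.8303, 1.8583, 1.8742, 1.8810, 1.9002, 1.9044, 1.9075, 1.9257, 1.9368, 1.9388, 1.9481, 1.9668, 1.9840, 1.9876, 1.9888, 1.9971, 2.0029, 2.0262, 2.0964, 2.2702
α = 0.05; lower rank = 40 × 0.025 = 1; upper rank = 40 × 0.975 = 39.
The 1st smallest replicate is 1.3382; the 39th is 2.0964.

(1.3382, 2.0964)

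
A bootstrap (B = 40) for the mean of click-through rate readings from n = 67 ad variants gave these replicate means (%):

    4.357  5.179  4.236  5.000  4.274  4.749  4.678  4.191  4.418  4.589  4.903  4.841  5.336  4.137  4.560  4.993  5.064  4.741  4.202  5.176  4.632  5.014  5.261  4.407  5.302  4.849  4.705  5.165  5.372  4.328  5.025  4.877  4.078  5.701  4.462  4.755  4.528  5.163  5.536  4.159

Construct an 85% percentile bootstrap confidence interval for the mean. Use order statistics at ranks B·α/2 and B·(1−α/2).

(4.159, 5.336)

Sorted replicates: 4.078, 4.137, 4.159, 4.191, 4.202, 4.236, 4.274, 4.328, 4.357, 4.407, 4.418, 4.462, 4.528, 4.560, 4.589, 4.632, 4.678, 4.705, 4.741, 4.749, 4.755, 4.841, 4.849, 4.877, 4.903, 4.993, 5.000, 5.014, 5.025, 5.064, 5.163, 5.165, 5.176, 5.179, 5.261, 5.302, 5.336, 5.372, 5.536, 5.701
α = 0.15; lower rank = 40 × 0.075 = 3; upper rank = 40 × 0.925 = 37.
The 3rd smallest replicate is 4.159; the 37th is 5.336.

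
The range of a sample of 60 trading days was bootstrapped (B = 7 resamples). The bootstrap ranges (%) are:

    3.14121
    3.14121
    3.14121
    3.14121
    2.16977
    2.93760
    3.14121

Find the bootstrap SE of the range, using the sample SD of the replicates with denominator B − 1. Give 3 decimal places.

SE* = 0.362

Bootstrap SE is the standard deviation of the 7 replicate ranges.
Mean of replicates: (3.14121 + 3.14121 + 3.14121 + 3.14121 + 2.16977 + 2.93760 + 3.14121) / 7 = 20.813420 / 7 = 2.973346
Sum of squared deviations: (+0.167864)² + (+0.167864)² + (+0.167864)² + (+0.167864)² + (−0.803576)² + (−0.035746)² + (+0.167864)² = 0.787904
Variance = 0.787904 / 6 = 0.131317
SE* = √0.131317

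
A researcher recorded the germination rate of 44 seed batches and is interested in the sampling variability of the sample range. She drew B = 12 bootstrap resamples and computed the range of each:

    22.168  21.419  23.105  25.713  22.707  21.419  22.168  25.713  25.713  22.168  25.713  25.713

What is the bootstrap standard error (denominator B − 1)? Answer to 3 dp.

Bootstrap SE is the standard deviation of the 12 replicate ranges.
Mean of replicates: (22.168 + 21.419 + 23.105 + 25.713 + 22.707 + 21.419 + 22.168 + 25.713 + 25.713 + 22.168 + 25.713 + 25.713) / 12 = 283.7190 / 12 = 23.6432
Sum of squared deviations: (−1.4752)² + (−2.2242)² + (−0.5382)² + (+2.0698)² + (−0.9362)² + (−2.2242)² + (−1.4752)² + (+2.0698)² + (+2.0698)² + (−1.4752)² + (+2.0698)² + (+2.0698)² = 39.0093
Variance = 39.0093 / 11 = 3.5463
SE* = √3.5463

SE* = 1.883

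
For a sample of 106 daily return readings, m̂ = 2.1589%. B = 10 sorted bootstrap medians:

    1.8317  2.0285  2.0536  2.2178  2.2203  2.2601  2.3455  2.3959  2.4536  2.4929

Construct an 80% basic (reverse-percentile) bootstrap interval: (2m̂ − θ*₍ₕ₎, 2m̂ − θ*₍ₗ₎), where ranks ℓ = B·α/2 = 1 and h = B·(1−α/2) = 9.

Percentile endpoints at ranks 1 and 9: θ*₍1₎ = 1.8317, θ*₍9₎ = 2.4536.
Basic interval reflects these around m̂:
  lower = 2 × 2.1589 − 2.4536 = 1.8642
  upper = 2 × 2.1589 − 1.8317 = 2.4861

(1.8642, 2.4861)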